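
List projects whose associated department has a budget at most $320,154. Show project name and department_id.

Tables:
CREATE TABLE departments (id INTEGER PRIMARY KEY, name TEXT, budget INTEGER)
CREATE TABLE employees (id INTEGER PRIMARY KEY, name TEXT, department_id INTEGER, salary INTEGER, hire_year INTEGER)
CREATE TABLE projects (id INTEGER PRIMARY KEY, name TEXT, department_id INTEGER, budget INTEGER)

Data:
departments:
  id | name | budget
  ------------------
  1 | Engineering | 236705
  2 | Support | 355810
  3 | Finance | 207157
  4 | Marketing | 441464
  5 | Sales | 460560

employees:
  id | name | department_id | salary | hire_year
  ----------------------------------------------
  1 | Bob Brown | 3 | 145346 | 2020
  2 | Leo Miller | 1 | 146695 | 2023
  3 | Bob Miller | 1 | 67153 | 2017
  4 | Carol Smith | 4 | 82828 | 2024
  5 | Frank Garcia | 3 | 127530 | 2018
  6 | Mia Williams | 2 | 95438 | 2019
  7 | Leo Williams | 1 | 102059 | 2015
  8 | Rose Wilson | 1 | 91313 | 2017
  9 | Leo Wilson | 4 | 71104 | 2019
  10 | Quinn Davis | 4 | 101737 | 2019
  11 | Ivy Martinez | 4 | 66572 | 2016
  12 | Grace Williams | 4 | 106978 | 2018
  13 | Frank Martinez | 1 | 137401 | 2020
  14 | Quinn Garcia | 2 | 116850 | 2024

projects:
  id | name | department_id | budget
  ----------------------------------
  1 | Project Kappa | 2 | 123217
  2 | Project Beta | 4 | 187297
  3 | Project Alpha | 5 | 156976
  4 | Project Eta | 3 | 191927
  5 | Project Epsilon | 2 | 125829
SELECT name, department_id FROM projects WHERE department_id IN (SELECT id FROM departments WHERE budget <= 320154)

Execution result:
name | department_id
Project Eta | 3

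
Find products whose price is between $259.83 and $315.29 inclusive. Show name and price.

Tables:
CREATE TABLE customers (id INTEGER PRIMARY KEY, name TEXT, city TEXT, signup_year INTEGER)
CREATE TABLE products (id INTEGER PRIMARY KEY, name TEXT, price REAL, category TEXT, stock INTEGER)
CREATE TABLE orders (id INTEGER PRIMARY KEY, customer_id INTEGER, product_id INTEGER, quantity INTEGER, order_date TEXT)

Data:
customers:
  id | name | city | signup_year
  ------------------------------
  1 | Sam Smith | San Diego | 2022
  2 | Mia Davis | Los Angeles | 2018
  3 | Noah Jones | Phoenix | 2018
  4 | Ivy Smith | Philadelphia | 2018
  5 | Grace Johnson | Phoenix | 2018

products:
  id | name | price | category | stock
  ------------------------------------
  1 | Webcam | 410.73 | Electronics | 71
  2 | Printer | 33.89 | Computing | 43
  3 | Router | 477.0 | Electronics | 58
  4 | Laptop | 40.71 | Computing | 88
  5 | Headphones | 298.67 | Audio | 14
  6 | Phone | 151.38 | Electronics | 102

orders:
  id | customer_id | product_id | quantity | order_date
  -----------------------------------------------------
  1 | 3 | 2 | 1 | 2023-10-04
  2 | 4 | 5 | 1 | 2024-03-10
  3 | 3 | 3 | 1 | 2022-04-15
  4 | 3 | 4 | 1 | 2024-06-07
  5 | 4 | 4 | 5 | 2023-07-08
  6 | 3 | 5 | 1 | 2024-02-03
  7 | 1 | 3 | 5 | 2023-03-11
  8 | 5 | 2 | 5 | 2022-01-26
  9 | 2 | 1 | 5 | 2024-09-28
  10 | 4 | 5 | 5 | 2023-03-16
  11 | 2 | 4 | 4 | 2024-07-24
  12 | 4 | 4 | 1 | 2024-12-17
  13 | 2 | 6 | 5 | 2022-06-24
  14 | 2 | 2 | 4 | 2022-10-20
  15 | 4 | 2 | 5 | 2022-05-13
SELECT name, price FROM products WHERE price BETWEEN 259.83 AND 315.29

Execution result:
name | price
Headphones | 298.67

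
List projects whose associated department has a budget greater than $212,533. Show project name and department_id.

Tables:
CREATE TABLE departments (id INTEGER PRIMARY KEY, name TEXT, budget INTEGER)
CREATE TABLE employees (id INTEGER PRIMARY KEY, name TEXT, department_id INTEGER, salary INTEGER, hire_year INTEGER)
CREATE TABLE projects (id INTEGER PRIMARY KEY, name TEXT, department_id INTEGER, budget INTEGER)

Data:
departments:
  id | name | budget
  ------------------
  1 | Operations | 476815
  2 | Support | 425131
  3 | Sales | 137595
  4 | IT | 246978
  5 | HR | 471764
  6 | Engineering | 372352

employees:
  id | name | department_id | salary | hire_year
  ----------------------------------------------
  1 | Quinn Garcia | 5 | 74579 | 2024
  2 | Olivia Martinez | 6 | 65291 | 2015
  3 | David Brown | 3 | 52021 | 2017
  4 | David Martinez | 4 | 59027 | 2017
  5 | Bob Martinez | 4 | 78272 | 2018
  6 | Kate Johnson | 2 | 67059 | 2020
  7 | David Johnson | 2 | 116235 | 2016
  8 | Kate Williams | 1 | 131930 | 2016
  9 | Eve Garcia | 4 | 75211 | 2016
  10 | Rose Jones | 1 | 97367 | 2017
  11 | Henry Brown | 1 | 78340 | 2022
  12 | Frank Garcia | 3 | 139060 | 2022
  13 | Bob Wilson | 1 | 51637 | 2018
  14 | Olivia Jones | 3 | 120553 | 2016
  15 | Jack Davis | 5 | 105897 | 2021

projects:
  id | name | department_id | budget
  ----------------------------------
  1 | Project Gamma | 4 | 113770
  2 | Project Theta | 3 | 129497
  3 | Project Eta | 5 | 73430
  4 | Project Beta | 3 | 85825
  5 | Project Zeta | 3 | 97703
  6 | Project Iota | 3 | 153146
SELECT name, department_id FROM projects WHERE department_id IN (SELECT id FROM departments WHERE budget > 212533)

Execution result:
name | department_id
Project Gamma | 4
Project Eta | 5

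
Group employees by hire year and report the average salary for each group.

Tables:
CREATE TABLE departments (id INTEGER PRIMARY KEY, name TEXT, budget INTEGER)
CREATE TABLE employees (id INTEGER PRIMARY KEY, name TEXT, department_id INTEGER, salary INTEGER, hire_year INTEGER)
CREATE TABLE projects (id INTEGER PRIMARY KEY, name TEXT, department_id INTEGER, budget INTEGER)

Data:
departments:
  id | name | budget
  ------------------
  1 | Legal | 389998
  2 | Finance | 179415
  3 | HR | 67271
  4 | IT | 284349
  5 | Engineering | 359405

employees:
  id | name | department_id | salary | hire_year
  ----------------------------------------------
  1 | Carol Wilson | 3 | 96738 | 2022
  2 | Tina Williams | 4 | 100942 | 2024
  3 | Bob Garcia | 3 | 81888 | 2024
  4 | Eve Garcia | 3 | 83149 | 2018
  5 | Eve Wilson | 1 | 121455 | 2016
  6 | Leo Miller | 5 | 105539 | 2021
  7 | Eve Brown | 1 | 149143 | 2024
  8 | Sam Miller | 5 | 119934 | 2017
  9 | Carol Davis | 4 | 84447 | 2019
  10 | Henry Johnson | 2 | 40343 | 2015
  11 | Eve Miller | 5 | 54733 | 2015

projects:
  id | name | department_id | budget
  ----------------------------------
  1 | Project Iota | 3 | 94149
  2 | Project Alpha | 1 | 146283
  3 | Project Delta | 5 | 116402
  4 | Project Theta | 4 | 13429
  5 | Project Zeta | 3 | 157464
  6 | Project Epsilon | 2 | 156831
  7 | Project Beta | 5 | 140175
SELECT hire_year, AVG(salary) AS avg_salary FROM employees GROUP BY hire_year

Execution result:
hire_year | avg_salary
2015 | 47538.00
2016 | 121455.00
2017 | 119934.00
2018 | 83149.00
2019 | 84447.00
2021 | 105539.00
2022 | 96738.00
2024 | 110657.67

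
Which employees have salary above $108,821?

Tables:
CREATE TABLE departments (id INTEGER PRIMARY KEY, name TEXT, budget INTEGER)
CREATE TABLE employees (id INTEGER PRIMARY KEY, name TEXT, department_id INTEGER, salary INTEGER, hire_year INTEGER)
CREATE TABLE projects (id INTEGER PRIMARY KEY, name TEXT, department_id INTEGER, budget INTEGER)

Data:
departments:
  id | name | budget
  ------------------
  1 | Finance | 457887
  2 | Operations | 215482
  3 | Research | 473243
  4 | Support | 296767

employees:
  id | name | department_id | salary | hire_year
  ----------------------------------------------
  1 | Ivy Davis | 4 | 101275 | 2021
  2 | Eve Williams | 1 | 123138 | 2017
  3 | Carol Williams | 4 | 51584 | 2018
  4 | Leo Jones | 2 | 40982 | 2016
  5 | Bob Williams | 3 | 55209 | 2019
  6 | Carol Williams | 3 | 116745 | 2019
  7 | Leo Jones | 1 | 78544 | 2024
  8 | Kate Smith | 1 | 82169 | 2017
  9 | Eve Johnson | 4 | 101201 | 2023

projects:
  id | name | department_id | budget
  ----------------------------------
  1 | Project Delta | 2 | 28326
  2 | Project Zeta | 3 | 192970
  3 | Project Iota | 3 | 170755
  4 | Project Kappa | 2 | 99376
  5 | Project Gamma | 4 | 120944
SELECT name, salary FROM employees WHERE salary > 108821

Execution result:
name | salary
Eve Williams | 123138
Carol Williams | 116745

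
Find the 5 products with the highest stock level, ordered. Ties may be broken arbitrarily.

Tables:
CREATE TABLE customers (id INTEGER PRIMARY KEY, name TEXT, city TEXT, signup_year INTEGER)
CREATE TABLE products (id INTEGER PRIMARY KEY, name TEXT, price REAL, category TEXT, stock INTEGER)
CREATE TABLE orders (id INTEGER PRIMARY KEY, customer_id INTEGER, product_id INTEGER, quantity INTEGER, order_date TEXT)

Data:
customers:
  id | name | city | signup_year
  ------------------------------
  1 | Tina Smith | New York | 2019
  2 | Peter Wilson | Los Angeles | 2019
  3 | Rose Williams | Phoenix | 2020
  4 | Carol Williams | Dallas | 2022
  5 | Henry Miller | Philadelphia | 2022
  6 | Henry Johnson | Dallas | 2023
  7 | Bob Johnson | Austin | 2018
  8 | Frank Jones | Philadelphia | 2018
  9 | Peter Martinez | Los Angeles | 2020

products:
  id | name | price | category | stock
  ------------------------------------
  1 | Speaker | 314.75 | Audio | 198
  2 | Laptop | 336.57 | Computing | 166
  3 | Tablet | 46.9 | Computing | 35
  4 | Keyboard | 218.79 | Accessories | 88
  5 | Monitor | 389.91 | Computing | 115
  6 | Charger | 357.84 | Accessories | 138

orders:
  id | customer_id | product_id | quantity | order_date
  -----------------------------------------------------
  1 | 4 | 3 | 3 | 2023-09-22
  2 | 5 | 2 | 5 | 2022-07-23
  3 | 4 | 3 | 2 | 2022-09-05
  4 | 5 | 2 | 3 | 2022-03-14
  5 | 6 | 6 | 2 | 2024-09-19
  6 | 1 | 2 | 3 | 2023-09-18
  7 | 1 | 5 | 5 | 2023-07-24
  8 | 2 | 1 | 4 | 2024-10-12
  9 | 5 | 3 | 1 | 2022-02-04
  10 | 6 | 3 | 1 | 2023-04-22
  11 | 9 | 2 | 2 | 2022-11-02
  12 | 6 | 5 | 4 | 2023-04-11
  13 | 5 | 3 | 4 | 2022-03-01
SELECT name, stock FROM products ORDER BY stock DESC LIMIT 5

Execution result:
name | stock
Speaker | 198
Laptop | 166
Charger | 138
Monitor | 115
Keyboard | 88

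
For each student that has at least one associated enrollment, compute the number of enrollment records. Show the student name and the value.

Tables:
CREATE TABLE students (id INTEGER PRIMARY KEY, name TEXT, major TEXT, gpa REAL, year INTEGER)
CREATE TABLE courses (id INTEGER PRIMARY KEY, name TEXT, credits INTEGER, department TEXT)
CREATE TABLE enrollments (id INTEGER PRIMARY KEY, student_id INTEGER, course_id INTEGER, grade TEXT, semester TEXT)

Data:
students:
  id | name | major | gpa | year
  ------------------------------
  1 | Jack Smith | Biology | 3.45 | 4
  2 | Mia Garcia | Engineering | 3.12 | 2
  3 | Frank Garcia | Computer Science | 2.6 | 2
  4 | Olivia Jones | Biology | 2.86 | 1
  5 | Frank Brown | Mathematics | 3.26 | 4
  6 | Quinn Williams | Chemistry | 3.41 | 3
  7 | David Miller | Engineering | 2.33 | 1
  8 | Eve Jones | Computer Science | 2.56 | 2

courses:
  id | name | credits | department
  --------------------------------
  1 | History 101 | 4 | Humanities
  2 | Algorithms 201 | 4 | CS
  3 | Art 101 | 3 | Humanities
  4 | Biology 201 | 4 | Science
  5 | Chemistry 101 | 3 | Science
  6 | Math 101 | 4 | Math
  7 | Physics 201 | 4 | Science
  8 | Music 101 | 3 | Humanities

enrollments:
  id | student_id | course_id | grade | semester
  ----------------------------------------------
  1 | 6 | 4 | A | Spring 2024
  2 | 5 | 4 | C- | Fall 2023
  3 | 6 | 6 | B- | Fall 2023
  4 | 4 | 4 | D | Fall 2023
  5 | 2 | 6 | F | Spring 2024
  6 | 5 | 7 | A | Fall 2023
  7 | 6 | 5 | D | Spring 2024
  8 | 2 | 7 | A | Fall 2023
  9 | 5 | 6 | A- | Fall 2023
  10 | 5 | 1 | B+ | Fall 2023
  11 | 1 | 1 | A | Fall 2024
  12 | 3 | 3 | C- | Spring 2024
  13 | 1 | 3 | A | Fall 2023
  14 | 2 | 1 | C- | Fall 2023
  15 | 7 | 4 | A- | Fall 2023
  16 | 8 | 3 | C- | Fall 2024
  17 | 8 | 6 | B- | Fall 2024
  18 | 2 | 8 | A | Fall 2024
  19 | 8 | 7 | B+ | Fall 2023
SELECT p.name, COUNT(*) AS n FROM enrollments c JOIN students p ON c.student_id = p.id GROUP BY p.id, p.name

Execution result:
name | n
Jack Smith | 2
Mia Garcia | 4
Frank Garcia | 1
Olivia Jones | 1
Frank Brown | 4
Quinn Williams | 3
David Miller | 1
Eve Jones | 3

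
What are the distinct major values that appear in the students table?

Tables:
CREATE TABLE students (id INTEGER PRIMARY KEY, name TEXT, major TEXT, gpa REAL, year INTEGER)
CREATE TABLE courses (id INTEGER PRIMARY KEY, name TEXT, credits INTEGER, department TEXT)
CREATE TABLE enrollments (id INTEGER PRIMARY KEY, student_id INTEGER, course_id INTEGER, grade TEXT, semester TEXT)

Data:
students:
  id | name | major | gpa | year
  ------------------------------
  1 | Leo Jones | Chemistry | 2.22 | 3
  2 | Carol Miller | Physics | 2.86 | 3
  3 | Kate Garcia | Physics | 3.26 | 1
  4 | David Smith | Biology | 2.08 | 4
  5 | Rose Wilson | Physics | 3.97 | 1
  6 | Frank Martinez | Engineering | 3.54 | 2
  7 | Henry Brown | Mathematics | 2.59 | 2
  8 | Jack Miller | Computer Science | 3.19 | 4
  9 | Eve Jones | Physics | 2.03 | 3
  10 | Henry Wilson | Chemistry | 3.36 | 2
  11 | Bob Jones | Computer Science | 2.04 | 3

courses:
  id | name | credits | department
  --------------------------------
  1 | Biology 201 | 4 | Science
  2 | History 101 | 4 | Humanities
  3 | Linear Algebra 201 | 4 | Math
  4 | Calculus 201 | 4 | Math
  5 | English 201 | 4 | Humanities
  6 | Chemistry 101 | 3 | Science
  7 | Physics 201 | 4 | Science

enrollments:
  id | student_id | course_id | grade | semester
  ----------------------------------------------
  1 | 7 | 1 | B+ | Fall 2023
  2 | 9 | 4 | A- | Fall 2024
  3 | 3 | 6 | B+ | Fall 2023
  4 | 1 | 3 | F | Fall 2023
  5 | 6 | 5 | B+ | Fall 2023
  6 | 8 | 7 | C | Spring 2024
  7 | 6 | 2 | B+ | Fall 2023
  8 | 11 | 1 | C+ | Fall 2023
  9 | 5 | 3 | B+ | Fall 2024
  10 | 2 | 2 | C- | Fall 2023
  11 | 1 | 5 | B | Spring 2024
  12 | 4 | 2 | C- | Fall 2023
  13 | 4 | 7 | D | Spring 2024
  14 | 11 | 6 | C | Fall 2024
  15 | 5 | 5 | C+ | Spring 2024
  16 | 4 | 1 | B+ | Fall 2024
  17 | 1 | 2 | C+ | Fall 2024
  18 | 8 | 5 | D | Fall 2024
SELECT DISTINCT major FROM students

Execution result:
major
Chemistry
Physics
Biology
Engineering
Mathematics
Computer Science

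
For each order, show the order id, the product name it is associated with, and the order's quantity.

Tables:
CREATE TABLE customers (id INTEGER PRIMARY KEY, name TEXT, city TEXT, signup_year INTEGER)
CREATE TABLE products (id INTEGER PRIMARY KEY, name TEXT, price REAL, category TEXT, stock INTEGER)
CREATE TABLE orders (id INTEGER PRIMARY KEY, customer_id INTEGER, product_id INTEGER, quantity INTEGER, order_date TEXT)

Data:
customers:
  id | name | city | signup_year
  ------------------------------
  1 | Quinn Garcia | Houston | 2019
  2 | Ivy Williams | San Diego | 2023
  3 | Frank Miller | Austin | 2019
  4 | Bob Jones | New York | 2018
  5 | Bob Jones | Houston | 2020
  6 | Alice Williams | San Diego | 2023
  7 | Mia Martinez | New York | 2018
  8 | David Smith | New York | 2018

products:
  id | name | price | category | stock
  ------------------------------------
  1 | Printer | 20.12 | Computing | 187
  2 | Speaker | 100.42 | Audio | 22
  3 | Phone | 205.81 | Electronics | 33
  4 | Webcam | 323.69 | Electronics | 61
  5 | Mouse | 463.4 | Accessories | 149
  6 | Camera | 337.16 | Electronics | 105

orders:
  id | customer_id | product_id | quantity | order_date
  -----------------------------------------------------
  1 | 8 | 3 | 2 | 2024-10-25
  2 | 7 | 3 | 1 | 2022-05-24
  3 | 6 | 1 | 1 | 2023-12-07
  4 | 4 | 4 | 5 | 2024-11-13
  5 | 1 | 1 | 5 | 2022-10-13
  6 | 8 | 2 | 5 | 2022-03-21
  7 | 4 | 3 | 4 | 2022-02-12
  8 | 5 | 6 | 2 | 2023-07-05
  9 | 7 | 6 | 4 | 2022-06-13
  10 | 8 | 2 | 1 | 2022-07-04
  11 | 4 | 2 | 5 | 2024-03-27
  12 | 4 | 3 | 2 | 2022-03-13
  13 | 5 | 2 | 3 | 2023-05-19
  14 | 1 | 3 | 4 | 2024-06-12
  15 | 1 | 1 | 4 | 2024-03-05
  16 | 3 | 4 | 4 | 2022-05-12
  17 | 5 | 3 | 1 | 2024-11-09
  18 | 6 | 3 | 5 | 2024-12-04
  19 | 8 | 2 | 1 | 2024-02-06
SELECT c.id, p.name AS product, c.quantity FROM orders c JOIN products p ON c.product_id = p.id

Execution result:
id | product | quantity
1 | Phone | 2
2 | Phone | 1
3 | Printer | 1
4 | Webcam | 5
5 | Printer | 5
6 | Speaker | 5
7 | Phone | 4
8 | Camera | 2
9 | Camera | 4
10 | Speaker | 1
11 | Speaker | 5
12 | Phone | 2
13 | Speaker | 3
14 | Phone | 4
15 | Printer | 4
16 | Webcam | 4
17 | Phone | 1
18 | Phone | 5
19 | Speaker | 1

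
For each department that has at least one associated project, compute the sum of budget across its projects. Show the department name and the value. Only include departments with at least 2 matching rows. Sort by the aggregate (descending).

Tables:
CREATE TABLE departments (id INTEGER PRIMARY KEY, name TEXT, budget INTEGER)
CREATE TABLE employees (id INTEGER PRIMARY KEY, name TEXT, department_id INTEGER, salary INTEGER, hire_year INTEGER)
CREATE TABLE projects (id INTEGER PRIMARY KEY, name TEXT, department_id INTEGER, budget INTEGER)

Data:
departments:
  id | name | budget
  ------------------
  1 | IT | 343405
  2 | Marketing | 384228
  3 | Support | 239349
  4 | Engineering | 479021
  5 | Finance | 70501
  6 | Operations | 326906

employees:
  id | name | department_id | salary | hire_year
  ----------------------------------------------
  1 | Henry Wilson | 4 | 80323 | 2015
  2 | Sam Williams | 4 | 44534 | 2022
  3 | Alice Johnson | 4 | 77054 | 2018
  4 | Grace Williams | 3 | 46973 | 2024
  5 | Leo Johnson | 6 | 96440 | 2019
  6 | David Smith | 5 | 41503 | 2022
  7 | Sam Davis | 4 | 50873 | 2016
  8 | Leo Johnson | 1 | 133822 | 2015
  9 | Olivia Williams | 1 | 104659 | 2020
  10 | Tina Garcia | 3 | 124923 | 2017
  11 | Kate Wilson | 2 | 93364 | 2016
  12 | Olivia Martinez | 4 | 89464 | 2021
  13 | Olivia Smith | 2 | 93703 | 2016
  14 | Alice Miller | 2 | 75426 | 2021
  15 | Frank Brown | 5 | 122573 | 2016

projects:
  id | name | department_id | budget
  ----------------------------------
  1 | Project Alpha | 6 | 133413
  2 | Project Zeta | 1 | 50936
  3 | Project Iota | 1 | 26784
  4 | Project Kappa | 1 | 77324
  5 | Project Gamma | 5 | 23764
SELECT p.name, SUM(c.budget) AS sum_budget FROM projects c JOIN departments p ON c.department_id = p.id GROUP BY p.id, p.name HAVING COUNT(*) >= 2 ORDER BY sum_budget DESC

Execution result:
name | sum_budget
IT | 155044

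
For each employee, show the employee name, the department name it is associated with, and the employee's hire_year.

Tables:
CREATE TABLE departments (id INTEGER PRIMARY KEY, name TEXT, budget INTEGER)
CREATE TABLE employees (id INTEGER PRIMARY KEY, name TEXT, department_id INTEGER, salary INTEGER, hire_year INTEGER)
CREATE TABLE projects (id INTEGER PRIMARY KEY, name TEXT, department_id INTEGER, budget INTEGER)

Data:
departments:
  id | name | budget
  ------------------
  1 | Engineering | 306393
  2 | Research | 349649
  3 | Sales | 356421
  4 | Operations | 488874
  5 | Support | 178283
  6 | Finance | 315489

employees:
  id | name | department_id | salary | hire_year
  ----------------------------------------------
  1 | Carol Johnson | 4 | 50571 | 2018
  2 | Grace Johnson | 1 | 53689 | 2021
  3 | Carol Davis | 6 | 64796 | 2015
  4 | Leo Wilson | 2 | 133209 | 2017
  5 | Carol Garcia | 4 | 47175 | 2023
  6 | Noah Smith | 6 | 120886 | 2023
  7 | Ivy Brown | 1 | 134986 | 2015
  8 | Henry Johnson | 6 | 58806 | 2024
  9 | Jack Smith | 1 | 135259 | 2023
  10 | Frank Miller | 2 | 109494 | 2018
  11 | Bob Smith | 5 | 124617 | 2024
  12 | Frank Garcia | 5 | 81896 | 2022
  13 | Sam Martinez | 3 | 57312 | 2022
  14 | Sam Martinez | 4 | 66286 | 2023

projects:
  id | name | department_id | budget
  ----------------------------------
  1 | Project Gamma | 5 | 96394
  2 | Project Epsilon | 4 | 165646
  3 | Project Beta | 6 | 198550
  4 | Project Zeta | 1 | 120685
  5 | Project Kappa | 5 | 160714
SELECT c.name, p.name AS department, c.hire_year FROM employees c JOIN departments p ON c.department_id = p.id

Execution result:
name | department | hire_year
Carol Johnson | Operations | 2018
Grace Johnson | Engineering | 2021
Carol Davis | Finance | 2015
Leo Wilson | Research | 2017
Carol Garcia | Operations | 2023
Noah Smith | Finance | 2023
Ivy Brown | Engineering | 2015
Henry Johnson | Finance | 2024
Jack Smith | Engineering | 2023
Frank Miller | Research | 2018
Bob Smith | Support | 2024
Frank Garcia | Support | 2022
Sam Martinez | Sales | 2022
Sam Martinez | Operations | 2023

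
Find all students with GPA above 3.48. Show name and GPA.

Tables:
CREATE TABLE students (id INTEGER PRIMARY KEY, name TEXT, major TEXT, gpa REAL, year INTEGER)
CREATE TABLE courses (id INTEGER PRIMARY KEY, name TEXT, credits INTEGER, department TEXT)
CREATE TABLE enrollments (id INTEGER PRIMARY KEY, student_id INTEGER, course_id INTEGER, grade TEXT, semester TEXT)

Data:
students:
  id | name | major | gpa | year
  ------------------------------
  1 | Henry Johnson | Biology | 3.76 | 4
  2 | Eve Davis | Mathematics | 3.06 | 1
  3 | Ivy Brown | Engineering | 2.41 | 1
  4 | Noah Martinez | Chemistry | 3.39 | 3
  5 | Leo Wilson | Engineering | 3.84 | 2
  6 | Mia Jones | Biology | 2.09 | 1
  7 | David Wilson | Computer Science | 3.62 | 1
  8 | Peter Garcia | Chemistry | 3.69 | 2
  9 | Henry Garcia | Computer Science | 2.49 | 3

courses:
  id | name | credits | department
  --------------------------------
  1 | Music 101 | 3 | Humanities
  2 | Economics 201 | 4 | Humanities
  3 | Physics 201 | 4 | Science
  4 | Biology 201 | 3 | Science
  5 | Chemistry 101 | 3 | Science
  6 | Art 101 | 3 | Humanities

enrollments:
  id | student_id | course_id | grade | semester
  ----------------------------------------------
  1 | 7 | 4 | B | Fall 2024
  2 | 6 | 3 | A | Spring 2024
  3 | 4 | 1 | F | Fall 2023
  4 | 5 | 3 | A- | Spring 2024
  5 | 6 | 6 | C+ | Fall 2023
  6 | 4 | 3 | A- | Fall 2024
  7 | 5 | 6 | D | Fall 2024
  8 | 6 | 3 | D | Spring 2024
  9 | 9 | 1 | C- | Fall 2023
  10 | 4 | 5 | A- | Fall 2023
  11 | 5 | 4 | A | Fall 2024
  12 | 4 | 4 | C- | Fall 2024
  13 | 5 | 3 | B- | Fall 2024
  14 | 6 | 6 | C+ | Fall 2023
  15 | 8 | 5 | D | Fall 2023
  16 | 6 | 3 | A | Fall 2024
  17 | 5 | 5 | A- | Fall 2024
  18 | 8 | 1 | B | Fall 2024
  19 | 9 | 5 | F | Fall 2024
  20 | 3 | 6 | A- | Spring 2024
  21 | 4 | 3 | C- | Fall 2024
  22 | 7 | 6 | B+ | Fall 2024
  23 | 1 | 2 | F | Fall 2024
SELECT name, gpa FROM students WHERE gpa > 3.48

Execution result:
name | gpa
Henry Johnson | 3.76
Leo Wilson | 3.84
David Wilson | 3.62
Peter Garcia | 3.69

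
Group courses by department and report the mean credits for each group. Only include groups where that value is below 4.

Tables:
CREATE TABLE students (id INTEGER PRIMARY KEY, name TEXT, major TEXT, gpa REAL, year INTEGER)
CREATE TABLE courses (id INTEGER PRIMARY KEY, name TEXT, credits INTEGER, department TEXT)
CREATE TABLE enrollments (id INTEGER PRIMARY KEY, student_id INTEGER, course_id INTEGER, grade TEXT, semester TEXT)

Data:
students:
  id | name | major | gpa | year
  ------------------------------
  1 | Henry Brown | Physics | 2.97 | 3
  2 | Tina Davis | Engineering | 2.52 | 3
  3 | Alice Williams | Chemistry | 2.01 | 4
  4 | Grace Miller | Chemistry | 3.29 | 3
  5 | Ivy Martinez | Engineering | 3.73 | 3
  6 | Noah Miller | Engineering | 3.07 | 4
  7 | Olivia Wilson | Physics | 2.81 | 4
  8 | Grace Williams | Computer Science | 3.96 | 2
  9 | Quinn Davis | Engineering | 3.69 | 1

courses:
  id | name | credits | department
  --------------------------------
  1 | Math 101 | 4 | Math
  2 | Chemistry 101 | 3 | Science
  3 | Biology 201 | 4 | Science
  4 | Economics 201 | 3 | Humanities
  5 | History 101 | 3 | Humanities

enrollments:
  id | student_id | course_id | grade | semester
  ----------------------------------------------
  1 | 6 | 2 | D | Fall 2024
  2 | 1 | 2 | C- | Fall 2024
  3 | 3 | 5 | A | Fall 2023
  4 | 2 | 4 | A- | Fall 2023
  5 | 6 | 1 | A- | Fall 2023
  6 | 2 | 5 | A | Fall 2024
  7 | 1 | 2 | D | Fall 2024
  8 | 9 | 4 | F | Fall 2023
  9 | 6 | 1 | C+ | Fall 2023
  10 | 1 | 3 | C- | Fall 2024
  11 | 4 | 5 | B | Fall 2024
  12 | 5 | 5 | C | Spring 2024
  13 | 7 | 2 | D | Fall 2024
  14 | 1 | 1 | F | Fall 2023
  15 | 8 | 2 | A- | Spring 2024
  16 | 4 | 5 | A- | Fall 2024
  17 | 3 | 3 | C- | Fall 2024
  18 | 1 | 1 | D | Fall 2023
SELECT department, AVG(credits) AS avg_credits FROM courses GROUP BY department HAVING AVG(credits) < 4

Execution result:
department | avg_credits
Humanities | 3.00
Science | 3.50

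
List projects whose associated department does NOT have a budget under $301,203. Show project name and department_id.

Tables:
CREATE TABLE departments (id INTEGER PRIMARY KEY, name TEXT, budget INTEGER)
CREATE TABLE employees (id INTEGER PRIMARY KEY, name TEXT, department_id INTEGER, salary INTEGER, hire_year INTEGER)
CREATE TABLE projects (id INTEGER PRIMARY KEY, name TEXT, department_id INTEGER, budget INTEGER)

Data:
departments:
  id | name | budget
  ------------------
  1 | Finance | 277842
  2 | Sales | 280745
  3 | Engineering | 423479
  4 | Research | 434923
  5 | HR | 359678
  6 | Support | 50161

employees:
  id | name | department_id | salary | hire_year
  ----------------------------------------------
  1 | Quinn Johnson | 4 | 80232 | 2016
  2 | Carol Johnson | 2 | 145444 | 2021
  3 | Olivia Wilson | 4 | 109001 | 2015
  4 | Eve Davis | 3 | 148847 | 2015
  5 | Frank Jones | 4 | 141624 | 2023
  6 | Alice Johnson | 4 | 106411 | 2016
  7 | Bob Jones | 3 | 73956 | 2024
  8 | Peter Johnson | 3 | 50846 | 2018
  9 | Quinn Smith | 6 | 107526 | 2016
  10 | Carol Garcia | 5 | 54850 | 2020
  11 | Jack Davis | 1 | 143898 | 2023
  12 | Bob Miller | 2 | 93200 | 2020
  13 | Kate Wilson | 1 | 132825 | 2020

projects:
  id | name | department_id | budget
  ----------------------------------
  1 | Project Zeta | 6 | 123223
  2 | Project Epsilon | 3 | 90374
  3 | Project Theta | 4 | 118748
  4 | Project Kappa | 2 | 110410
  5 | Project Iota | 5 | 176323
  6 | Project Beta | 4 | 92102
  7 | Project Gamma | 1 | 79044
SELECT name, department_id FROM projects WHERE department_id NOT IN (SELECT id FROM departments WHERE budget < 301203)

Execution result:
name | department_id
Project Epsilon | 3
Project Theta | 4
Project Iota | 5
Project Beta | 4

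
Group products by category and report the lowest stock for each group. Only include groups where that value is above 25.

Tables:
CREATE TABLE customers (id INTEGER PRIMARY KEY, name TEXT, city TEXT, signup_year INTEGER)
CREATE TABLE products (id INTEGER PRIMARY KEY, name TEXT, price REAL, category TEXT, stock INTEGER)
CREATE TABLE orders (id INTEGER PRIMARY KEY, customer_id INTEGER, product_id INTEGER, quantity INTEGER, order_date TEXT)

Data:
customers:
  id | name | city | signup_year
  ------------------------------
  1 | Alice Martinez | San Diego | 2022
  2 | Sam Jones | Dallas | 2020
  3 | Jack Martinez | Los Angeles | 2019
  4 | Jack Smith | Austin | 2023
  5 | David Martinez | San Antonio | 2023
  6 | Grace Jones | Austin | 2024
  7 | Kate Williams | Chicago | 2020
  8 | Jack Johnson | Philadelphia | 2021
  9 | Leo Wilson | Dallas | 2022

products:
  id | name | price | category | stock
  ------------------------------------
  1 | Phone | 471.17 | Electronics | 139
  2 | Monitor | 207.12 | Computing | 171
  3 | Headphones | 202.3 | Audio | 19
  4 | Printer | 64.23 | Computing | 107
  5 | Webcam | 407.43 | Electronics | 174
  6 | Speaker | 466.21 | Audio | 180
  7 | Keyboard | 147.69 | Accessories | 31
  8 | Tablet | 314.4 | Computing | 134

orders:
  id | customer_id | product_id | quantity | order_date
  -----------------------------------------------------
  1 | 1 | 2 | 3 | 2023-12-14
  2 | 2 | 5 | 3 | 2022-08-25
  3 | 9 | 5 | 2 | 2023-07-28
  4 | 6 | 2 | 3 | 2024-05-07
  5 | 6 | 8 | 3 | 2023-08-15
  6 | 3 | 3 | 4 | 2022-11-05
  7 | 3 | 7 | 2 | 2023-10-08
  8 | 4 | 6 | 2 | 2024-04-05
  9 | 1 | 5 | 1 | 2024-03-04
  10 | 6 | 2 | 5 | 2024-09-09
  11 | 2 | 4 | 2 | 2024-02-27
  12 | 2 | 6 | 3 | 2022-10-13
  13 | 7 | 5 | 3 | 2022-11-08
SELECT category, MIN(stock) AS min_stock FROM products GROUP BY category HAVING MIN(stock) > 25

Execution result:
category | min_stock
Accessories | 31
Computing | 107
Electronics | 139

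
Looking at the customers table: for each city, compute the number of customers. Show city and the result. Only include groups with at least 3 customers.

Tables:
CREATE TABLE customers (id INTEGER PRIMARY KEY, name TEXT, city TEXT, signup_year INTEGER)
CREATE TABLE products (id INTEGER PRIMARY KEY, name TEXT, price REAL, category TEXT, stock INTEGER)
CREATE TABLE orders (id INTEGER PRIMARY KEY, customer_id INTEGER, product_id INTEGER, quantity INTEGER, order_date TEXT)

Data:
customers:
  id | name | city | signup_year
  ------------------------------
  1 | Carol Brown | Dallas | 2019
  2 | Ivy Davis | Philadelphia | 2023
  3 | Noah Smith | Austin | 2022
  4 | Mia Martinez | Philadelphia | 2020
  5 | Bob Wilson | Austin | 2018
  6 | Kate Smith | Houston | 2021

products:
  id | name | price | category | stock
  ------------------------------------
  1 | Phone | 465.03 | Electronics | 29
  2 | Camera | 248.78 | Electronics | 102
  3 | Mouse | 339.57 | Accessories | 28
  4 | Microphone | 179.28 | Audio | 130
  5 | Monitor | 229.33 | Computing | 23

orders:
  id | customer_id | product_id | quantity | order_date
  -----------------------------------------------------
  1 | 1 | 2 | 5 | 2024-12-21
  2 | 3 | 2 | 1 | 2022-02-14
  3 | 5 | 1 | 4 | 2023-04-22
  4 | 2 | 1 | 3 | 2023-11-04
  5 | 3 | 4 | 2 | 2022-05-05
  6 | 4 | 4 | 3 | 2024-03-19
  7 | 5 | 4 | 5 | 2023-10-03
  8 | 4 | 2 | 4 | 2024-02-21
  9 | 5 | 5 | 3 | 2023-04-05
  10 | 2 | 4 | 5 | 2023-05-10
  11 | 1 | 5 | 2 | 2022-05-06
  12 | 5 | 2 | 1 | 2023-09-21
SELECT city, COUNT(*) AS n FROM customers GROUP BY city HAVING COUNT(*) >= 3

Execution result:
(no rows)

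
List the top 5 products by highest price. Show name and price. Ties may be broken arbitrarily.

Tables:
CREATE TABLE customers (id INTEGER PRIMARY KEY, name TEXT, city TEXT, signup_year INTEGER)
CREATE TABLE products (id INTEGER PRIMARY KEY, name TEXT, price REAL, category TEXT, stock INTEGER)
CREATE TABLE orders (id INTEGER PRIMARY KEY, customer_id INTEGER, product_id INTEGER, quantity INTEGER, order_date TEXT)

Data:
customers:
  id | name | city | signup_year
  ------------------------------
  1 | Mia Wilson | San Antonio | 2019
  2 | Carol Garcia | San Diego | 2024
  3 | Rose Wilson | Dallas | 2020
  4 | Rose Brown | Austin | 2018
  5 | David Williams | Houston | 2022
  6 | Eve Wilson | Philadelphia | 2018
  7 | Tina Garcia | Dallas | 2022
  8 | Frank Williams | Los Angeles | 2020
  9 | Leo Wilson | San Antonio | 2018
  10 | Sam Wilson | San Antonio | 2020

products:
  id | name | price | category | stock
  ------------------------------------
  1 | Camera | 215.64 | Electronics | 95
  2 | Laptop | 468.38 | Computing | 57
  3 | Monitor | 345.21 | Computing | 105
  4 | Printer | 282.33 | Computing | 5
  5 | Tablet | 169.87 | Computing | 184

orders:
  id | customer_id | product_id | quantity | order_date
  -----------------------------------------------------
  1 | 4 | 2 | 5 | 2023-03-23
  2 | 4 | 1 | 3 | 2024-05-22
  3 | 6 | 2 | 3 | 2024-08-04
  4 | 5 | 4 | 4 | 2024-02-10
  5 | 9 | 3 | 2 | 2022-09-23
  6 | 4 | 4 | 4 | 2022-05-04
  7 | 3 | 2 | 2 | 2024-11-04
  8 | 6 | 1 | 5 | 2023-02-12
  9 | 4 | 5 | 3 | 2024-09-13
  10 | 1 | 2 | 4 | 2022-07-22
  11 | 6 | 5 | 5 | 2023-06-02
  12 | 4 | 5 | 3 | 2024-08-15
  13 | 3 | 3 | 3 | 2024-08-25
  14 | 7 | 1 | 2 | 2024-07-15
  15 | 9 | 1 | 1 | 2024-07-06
SELECT name, price FROM products ORDER BY price DESC LIMIT 5

Execution result:
name | price
Laptop | 468.38
Monitor | 345.21
Printer | 282.33
Camera | 215.64
Tablet | 169.87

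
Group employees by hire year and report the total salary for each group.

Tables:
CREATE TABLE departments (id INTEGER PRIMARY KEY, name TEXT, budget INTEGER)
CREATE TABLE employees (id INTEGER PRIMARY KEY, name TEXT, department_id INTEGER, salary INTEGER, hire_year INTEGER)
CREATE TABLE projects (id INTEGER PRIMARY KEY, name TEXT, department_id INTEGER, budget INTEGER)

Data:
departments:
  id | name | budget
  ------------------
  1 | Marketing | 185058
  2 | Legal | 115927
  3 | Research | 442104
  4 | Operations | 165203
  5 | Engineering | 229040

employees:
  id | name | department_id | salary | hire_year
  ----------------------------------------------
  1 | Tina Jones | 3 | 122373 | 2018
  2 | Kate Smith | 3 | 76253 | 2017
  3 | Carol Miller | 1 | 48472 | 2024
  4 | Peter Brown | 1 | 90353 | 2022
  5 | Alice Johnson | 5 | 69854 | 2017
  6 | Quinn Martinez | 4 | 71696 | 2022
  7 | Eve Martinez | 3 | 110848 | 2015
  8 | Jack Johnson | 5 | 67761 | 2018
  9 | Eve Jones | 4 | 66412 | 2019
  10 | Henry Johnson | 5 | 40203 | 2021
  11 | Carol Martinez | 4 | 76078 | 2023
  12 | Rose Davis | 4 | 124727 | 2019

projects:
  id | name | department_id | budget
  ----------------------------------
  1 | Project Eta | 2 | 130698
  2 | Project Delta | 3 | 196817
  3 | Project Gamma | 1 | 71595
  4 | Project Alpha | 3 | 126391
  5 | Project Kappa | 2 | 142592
SELECT hire_year, SUM(salary) AS sum_salary FROM employees GROUP BY hire_year

Execution result:
hire_year | sum_salary
2015 | 110848
2017 | 146107
2018 | 190134
2019 | 191139
2021 | 40203
2022 | 162049
2023 | 76078
2024 | 48472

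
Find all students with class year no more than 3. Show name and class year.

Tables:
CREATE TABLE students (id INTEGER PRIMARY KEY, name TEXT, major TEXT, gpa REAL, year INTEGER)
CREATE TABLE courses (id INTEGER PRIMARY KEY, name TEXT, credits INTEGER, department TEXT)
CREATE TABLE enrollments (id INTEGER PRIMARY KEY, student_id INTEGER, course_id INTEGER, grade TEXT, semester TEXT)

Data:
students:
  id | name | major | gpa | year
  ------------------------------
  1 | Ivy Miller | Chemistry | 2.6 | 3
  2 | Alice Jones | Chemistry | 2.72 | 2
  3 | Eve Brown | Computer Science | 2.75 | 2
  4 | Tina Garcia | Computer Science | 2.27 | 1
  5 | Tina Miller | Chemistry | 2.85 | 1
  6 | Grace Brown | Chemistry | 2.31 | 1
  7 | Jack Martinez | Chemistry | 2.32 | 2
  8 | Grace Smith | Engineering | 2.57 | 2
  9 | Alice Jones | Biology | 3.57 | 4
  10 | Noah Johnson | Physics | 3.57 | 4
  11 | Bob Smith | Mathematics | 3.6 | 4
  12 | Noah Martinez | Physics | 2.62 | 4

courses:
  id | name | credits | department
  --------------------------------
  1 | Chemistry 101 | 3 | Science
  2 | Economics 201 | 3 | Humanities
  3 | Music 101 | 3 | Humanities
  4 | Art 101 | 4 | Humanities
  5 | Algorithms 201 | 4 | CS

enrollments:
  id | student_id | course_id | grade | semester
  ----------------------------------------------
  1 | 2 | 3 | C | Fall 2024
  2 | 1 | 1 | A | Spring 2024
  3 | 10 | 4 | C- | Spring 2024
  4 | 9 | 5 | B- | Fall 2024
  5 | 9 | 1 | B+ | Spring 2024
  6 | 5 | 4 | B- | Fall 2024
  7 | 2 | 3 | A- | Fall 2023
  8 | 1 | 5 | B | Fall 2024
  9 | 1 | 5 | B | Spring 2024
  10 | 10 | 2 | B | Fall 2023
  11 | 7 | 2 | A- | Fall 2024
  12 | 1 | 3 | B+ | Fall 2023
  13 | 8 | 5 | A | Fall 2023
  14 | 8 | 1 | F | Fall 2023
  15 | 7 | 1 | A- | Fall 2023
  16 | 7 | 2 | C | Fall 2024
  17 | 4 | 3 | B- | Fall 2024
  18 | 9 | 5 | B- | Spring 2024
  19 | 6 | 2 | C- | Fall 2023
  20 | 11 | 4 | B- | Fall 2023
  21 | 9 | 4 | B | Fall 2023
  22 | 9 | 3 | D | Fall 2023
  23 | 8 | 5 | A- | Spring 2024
SELECT name, year FROM students WHERE year <= 3

Execution result:
name | year
Ivy Miller | 3
Alice Jones | 2
Eve Brown | 2
Tina Garcia | 1
Tina Miller | 1
Grace Brown | 1
Jack Martinez | 2
Grace Smith | 2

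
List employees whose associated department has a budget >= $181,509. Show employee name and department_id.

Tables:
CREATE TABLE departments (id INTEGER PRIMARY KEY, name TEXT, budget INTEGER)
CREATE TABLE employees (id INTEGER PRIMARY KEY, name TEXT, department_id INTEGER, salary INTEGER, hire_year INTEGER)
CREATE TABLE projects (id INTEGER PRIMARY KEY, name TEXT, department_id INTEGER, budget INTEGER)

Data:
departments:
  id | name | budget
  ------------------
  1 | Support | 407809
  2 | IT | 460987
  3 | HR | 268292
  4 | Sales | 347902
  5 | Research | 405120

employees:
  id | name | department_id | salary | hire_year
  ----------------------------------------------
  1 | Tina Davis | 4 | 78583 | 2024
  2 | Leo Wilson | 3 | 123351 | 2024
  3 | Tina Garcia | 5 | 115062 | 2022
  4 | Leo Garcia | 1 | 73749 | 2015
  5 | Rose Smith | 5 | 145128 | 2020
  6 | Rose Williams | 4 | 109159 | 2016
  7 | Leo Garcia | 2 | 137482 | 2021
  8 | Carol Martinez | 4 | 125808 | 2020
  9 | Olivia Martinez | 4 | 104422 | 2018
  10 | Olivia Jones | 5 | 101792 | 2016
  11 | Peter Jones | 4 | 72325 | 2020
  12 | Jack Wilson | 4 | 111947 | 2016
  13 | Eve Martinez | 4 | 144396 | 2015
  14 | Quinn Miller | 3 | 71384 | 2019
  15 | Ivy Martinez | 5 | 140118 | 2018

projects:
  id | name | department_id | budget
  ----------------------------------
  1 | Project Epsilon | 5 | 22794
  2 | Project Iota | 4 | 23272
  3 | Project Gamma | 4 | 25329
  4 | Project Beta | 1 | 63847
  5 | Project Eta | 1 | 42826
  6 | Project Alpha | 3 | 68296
SELECT name, department_id FROM employees WHERE department_id IN (SELECT id FROM departments WHERE budget >= 181509)

Execution result:
name | department_id
Tina Davis | 4
Leo Wilson | 3
Tina Garcia | 5
Leo Garcia | 1
Rose Smith | 5
Rose Williams | 4
Leo Garcia | 2
Carol Martinez | 4
Olivia Martinez | 4
Olivia Jones | 5
Peter Jones | 4
Jack Wilson | 4
Eve Martinez | 4
Quinn Miller | 3
Ivy Martinez | 5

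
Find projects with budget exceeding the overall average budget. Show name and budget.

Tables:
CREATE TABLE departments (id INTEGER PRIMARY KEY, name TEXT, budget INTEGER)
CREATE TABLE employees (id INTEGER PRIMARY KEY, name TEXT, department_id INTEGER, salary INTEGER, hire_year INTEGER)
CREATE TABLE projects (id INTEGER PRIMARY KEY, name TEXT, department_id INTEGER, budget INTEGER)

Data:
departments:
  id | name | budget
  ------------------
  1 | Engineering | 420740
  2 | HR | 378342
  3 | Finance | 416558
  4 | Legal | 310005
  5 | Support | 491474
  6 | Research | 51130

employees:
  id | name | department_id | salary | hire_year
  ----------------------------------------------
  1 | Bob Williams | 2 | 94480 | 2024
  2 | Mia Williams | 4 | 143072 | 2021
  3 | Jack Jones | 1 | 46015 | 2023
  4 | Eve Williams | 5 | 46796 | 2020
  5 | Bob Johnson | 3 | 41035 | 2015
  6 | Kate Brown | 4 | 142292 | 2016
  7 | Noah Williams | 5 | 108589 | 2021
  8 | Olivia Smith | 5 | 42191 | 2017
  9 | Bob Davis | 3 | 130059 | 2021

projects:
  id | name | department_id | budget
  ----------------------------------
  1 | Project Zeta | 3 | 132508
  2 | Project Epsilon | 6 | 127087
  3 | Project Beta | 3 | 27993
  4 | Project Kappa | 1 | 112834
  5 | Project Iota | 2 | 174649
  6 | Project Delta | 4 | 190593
SELECT name, budget FROM projects WHERE budget > (SELECT AVG(budget) FROM projects)

Execution result:
name | budget
Project Zeta | 132508
Project Iota | 174649
Project Delta | 190593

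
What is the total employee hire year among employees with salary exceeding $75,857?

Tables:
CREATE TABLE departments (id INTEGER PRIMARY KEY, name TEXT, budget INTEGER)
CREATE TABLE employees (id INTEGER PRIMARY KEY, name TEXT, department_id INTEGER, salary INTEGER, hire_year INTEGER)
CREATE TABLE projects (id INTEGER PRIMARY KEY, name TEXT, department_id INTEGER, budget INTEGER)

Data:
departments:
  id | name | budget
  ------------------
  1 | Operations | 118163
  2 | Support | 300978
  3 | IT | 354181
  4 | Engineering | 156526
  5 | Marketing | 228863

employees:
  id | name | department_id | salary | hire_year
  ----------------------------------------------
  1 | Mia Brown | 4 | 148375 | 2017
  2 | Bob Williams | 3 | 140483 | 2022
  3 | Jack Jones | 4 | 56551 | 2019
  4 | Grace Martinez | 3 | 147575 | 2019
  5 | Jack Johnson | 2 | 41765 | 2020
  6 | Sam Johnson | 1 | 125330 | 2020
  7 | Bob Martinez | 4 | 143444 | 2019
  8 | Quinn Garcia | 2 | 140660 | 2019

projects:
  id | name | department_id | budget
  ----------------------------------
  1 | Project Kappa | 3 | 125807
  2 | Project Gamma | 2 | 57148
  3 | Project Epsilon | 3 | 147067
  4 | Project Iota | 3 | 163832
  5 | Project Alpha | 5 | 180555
SELECT SUM(hire_year) FROM employees WHERE salary > 75857

Execution result:
12116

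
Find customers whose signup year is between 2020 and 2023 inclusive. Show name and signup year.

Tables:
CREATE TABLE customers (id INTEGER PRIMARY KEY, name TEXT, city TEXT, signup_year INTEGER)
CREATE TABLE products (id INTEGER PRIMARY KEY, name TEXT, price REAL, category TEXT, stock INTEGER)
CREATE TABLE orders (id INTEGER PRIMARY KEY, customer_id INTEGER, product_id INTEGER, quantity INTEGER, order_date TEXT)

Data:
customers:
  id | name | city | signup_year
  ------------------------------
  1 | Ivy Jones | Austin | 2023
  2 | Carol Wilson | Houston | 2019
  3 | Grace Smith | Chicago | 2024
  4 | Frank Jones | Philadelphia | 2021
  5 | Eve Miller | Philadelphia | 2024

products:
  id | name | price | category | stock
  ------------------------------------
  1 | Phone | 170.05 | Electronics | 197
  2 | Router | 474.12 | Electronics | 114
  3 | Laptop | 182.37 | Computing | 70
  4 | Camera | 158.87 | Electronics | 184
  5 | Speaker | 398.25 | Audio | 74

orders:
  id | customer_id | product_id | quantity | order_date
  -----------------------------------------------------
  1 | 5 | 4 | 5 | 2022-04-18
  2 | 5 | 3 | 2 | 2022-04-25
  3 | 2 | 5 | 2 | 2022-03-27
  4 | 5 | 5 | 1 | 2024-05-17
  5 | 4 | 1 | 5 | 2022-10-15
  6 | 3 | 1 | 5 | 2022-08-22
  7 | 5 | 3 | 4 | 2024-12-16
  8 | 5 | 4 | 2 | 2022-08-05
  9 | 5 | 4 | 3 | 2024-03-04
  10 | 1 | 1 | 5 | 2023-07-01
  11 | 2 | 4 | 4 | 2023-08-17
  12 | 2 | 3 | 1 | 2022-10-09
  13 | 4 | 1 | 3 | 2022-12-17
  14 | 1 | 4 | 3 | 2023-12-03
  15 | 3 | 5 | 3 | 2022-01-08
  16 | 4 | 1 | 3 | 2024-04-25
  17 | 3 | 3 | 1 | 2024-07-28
SELECT name, signup_year FROM customers WHERE signup_year BETWEEN 2020 AND 2023

Execution result:
name | signup_year
Ivy Jones | 2023
Frank Jones | 2021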